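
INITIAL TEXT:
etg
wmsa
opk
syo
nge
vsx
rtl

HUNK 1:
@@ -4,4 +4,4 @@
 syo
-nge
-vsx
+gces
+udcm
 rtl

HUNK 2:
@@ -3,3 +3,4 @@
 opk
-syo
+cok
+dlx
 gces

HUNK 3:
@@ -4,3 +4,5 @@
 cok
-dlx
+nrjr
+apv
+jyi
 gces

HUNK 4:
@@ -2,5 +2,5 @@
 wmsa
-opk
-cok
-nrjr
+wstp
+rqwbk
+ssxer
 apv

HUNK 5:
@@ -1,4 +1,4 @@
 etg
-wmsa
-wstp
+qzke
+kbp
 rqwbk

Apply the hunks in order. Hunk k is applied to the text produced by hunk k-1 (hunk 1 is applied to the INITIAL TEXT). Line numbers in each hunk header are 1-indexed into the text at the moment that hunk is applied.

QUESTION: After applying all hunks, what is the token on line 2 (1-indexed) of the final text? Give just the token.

Hunk 1: at line 4 remove [nge,vsx] add [gces,udcm] -> 7 lines: etg wmsa opk syo gces udcm rtl
Hunk 2: at line 3 remove [syo] add [cok,dlx] -> 8 lines: etg wmsa opk cok dlx gces udcm rtl
Hunk 3: at line 4 remove [dlx] add [nrjr,apv,jyi] -> 10 lines: etg wmsa opk cok nrjr apv jyi gces udcm rtl
Hunk 4: at line 2 remove [opk,cok,nrjr] add [wstp,rqwbk,ssxer] -> 10 lines: etg wmsa wstp rqwbk ssxer apv jyi gces udcm rtl
Hunk 5: at line 1 remove [wmsa,wstp] add [qzke,kbp] -> 10 lines: etg qzke kbp rqwbk ssxer apv jyi gces udcm rtl
Final line 2: qzke

Answer: qzke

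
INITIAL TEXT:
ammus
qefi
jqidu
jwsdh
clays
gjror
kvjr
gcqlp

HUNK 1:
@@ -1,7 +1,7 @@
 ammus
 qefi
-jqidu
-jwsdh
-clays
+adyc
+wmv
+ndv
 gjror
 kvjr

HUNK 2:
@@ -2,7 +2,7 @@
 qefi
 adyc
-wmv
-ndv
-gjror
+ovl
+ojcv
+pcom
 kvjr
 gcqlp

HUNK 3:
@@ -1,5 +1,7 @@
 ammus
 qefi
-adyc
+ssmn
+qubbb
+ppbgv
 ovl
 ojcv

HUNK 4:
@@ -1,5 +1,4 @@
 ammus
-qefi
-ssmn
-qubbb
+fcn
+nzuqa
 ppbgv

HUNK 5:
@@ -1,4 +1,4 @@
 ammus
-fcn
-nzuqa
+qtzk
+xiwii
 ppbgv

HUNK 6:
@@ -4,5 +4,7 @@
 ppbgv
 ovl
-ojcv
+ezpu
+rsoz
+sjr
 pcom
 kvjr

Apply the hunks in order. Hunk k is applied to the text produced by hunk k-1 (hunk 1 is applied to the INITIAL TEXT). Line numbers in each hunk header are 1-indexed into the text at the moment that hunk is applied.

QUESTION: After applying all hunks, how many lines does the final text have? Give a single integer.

Answer: 11

Derivation:
Hunk 1: at line 1 remove [jqidu,jwsdh,clays] add [adyc,wmv,ndv] -> 8 lines: ammus qefi adyc wmv ndv gjror kvjr gcqlp
Hunk 2: at line 2 remove [wmv,ndv,gjror] add [ovl,ojcv,pcom] -> 8 lines: ammus qefi adyc ovl ojcv pcom kvjr gcqlp
Hunk 3: at line 1 remove [adyc] add [ssmn,qubbb,ppbgv] -> 10 lines: ammus qefi ssmn qubbb ppbgv ovl ojcv pcom kvjr gcqlp
Hunk 4: at line 1 remove [qefi,ssmn,qubbb] add [fcn,nzuqa] -> 9 lines: ammus fcn nzuqa ppbgv ovl ojcv pcom kvjr gcqlp
Hunk 5: at line 1 remove [fcn,nzuqa] add [qtzk,xiwii] -> 9 lines: ammus qtzk xiwii ppbgv ovl ojcv pcom kvjr gcqlp
Hunk 6: at line 4 remove [ojcv] add [ezpu,rsoz,sjr] -> 11 lines: ammus qtzk xiwii ppbgv ovl ezpu rsoz sjr pcom kvjr gcqlp
Final line count: 11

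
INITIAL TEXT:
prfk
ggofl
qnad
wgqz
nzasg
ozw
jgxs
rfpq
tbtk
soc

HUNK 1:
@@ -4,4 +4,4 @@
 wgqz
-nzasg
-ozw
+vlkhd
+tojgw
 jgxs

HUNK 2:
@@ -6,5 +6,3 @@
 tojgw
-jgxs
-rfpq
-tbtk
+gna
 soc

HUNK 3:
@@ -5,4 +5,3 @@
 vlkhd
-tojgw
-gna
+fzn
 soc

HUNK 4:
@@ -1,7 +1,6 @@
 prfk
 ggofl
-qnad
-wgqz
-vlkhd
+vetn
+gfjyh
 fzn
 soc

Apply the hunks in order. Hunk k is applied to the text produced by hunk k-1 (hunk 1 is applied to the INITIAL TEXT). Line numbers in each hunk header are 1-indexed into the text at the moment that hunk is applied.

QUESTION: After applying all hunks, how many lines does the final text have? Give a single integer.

Hunk 1: at line 4 remove [nzasg,ozw] add [vlkhd,tojgw] -> 10 lines: prfk ggofl qnad wgqz vlkhd tojgw jgxs rfpq tbtk soc
Hunk 2: at line 6 remove [jgxs,rfpq,tbtk] add [gna] -> 8 lines: prfk ggofl qnad wgqz vlkhd tojgw gna soc
Hunk 3: at line 5 remove [tojgw,gna] add [fzn] -> 7 lines: prfk ggofl qnad wgqz vlkhd fzn soc
Hunk 4: at line 1 remove [qnad,wgqz,vlkhd] add [vetn,gfjyh] -> 6 lines: prfk ggofl vetn gfjyh fzn soc
Final line count: 6

Answer: 6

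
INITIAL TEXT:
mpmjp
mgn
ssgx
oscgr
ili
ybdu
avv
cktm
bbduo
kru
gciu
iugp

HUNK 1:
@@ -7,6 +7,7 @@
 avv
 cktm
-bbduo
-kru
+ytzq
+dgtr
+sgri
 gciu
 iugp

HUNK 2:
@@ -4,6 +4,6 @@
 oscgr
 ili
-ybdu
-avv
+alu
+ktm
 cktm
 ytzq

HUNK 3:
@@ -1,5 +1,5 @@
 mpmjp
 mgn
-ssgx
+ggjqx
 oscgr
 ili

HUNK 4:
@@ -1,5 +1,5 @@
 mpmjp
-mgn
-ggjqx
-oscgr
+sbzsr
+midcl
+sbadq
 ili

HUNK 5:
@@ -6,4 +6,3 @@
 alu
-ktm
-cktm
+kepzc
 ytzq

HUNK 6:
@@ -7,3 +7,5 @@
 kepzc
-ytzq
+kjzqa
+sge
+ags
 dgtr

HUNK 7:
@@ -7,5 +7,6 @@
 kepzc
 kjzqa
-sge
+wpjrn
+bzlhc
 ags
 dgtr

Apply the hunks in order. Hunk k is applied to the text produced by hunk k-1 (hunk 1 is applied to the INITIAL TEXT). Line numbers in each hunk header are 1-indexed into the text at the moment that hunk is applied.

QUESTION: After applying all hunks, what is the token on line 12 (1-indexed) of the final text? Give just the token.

Hunk 1: at line 7 remove [bbduo,kru] add [ytzq,dgtr,sgri] -> 13 lines: mpmjp mgn ssgx oscgr ili ybdu avv cktm ytzq dgtr sgri gciu iugp
Hunk 2: at line 4 remove [ybdu,avv] add [alu,ktm] -> 13 lines: mpmjp mgn ssgx oscgr ili alu ktm cktm ytzq dgtr sgri gciu iugp
Hunk 3: at line 1 remove [ssgx] add [ggjqx] -> 13 lines: mpmjp mgn ggjqx oscgr ili alu ktm cktm ytzq dgtr sgri gciu iugp
Hunk 4: at line 1 remove [mgn,ggjqx,oscgr] add [sbzsr,midcl,sbadq] -> 13 lines: mpmjp sbzsr midcl sbadq ili alu ktm cktm ytzq dgtr sgri gciu iugp
Hunk 5: at line 6 remove [ktm,cktm] add [kepzc] -> 12 lines: mpmjp sbzsr midcl sbadq ili alu kepzc ytzq dgtr sgri gciu iugp
Hunk 6: at line 7 remove [ytzq] add [kjzqa,sge,ags] -> 14 lines: mpmjp sbzsr midcl sbadq ili alu kepzc kjzqa sge ags dgtr sgri gciu iugp
Hunk 7: at line 7 remove [sge] add [wpjrn,bzlhc] -> 15 lines: mpmjp sbzsr midcl sbadq ili alu kepzc kjzqa wpjrn bzlhc ags dgtr sgri gciu iugp
Final line 12: dgtr

Answer: dgtr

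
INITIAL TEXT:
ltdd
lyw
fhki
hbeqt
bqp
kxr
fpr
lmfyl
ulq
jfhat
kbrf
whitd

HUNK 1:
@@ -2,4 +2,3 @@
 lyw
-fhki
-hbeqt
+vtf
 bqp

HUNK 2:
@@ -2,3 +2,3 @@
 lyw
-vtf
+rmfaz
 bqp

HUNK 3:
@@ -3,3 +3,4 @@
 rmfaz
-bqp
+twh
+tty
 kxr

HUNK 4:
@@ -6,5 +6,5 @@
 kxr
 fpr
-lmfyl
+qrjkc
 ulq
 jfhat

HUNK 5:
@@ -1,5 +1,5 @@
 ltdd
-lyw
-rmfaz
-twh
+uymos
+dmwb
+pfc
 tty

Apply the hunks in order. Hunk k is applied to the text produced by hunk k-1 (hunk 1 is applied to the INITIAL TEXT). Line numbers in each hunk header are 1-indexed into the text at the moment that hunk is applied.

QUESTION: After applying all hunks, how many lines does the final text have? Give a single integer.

Answer: 12

Derivation:
Hunk 1: at line 2 remove [fhki,hbeqt] add [vtf] -> 11 lines: ltdd lyw vtf bqp kxr fpr lmfyl ulq jfhat kbrf whitd
Hunk 2: at line 2 remove [vtf] add [rmfaz] -> 11 lines: ltdd lyw rmfaz bqp kxr fpr lmfyl ulq jfhat kbrf whitd
Hunk 3: at line 3 remove [bqp] add [twh,tty] -> 12 lines: ltdd lyw rmfaz twh tty kxr fpr lmfyl ulq jfhat kbrf whitd
Hunk 4: at line 6 remove [lmfyl] add [qrjkc] -> 12 lines: ltdd lyw rmfaz twh tty kxr fpr qrjkc ulq jfhat kbrf whitd
Hunk 5: at line 1 remove [lyw,rmfaz,twh] add [uymos,dmwb,pfc] -> 12 lines: ltdd uymos dmwb pfc tty kxr fpr qrjkc ulq jfhat kbrf whitd
Final line count: 12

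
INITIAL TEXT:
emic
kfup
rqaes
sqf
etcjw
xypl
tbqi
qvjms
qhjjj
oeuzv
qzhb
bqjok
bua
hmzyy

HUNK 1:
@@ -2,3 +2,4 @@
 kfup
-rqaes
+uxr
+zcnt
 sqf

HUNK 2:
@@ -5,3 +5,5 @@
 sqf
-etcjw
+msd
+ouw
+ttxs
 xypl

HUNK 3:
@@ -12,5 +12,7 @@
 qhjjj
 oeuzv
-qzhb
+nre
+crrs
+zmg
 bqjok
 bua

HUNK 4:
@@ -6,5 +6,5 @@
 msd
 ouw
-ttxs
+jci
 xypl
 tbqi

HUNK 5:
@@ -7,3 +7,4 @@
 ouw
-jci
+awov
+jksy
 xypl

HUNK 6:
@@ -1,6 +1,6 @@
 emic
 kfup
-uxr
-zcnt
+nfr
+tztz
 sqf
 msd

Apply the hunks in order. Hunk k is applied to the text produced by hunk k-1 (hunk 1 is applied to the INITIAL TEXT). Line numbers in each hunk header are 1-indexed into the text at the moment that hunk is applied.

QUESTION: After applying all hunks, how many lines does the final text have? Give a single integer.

Hunk 1: at line 2 remove [rqaes] add [uxr,zcnt] -> 15 lines: emic kfup uxr zcnt sqf etcjw xypl tbqi qvjms qhjjj oeuzv qzhb bqjok bua hmzyy
Hunk 2: at line 5 remove [etcjw] add [msd,ouw,ttxs] -> 17 lines: emic kfup uxr zcnt sqf msd ouw ttxs xypl tbqi qvjms qhjjj oeuzv qzhb bqjok bua hmzyy
Hunk 3: at line 12 remove [qzhb] add [nre,crrs,zmg] -> 19 lines: emic kfup uxr zcnt sqf msd ouw ttxs xypl tbqi qvjms qhjjj oeuzv nre crrs zmg bqjok bua hmzyy
Hunk 4: at line 6 remove [ttxs] add [jci] -> 19 lines: emic kfup uxr zcnt sqf msd ouw jci xypl tbqi qvjms qhjjj oeuzv nre crrs zmg bqjok bua hmzyy
Hunk 5: at line 7 remove [jci] add [awov,jksy] -> 20 lines: emic kfup uxr zcnt sqf msd ouw awov jksy xypl tbqi qvjms qhjjj oeuzv nre crrs zmg bqjok bua hmzyy
Hunk 6: at line 1 remove [uxr,zcnt] add [nfr,tztz] -> 20 lines: emic kfup nfr tztz sqf msd ouw awov jksy xypl tbqi qvjms qhjjj oeuzv nre crrs zmg bqjok bua hmzyy
Final line count: 20

Answer: 20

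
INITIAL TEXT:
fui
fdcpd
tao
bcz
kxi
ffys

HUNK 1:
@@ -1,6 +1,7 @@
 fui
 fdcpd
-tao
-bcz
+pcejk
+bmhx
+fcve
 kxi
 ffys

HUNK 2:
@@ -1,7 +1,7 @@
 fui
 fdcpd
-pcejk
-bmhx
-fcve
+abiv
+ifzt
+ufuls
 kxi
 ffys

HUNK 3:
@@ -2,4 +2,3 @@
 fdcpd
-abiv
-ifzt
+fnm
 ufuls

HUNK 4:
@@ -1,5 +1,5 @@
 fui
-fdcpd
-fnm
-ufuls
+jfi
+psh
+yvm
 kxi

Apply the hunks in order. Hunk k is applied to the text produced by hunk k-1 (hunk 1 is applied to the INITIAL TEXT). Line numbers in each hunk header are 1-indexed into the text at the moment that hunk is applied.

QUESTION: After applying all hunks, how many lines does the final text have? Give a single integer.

Answer: 6

Derivation:
Hunk 1: at line 1 remove [tao,bcz] add [pcejk,bmhx,fcve] -> 7 lines: fui fdcpd pcejk bmhx fcve kxi ffys
Hunk 2: at line 1 remove [pcejk,bmhx,fcve] add [abiv,ifzt,ufuls] -> 7 lines: fui fdcpd abiv ifzt ufuls kxi ffys
Hunk 3: at line 2 remove [abiv,ifzt] add [fnm] -> 6 lines: fui fdcpd fnm ufuls kxi ffys
Hunk 4: at line 1 remove [fdcpd,fnm,ufuls] add [jfi,psh,yvm] -> 6 lines: fui jfi psh yvm kxi ffys
Final line count: 6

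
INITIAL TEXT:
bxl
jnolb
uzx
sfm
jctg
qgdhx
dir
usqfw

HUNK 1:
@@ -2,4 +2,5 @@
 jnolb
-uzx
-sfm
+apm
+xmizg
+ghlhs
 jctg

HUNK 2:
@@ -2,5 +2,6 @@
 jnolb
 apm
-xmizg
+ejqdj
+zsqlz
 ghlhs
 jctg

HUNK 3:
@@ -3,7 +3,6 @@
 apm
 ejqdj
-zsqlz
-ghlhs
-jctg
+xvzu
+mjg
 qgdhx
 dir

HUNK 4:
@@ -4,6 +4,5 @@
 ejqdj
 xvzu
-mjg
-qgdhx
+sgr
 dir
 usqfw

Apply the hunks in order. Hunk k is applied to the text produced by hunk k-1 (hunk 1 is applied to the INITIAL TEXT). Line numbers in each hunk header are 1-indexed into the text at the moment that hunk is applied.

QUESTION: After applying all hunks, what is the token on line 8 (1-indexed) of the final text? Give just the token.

Hunk 1: at line 2 remove [uzx,sfm] add [apm,xmizg,ghlhs] -> 9 lines: bxl jnolb apm xmizg ghlhs jctg qgdhx dir usqfw
Hunk 2: at line 2 remove [xmizg] add [ejqdj,zsqlz] -> 10 lines: bxl jnolb apm ejqdj zsqlz ghlhs jctg qgdhx dir usqfw
Hunk 3: at line 3 remove [zsqlz,ghlhs,jctg] add [xvzu,mjg] -> 9 lines: bxl jnolb apm ejqdj xvzu mjg qgdhx dir usqfw
Hunk 4: at line 4 remove [mjg,qgdhx] add [sgr] -> 8 lines: bxl jnolb apm ejqdj xvzu sgr dir usqfw
Final line 8: usqfw

Answer: usqfw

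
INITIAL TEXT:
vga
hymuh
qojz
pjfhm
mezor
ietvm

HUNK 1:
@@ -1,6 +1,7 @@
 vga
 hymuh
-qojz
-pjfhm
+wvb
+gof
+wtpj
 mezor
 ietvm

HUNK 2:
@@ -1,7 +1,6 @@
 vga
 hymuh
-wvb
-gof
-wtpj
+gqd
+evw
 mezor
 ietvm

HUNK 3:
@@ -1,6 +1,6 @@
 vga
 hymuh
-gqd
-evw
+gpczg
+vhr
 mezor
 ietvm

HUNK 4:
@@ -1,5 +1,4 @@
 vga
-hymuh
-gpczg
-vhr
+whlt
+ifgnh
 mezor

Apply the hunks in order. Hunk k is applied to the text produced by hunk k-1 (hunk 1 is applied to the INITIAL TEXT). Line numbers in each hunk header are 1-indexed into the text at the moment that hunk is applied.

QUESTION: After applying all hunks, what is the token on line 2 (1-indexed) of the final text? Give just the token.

Answer: whlt

Derivation:
Hunk 1: at line 1 remove [qojz,pjfhm] add [wvb,gof,wtpj] -> 7 lines: vga hymuh wvb gof wtpj mezor ietvm
Hunk 2: at line 1 remove [wvb,gof,wtpj] add [gqd,evw] -> 6 lines: vga hymuh gqd evw mezor ietvm
Hunk 3: at line 1 remove [gqd,evw] add [gpczg,vhr] -> 6 lines: vga hymuh gpczg vhr mezor ietvm
Hunk 4: at line 1 remove [hymuh,gpczg,vhr] add [whlt,ifgnh] -> 5 lines: vga whlt ifgnh mezor ietvm
Final line 2: whlt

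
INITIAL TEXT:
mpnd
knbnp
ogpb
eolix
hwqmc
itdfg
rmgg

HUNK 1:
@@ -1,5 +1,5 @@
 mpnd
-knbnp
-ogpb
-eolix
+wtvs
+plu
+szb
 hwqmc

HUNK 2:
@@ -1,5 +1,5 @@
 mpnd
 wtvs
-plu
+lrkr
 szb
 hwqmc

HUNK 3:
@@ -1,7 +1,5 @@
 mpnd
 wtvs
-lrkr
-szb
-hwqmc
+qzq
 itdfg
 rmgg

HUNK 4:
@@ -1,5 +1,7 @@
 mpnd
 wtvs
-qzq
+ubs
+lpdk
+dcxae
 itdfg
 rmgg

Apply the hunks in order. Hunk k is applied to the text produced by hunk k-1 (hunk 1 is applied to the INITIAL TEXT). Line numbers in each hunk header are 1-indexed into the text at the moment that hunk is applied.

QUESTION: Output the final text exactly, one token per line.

Hunk 1: at line 1 remove [knbnp,ogpb,eolix] add [wtvs,plu,szb] -> 7 lines: mpnd wtvs plu szb hwqmc itdfg rmgg
Hunk 2: at line 1 remove [plu] add [lrkr] -> 7 lines: mpnd wtvs lrkr szb hwqmc itdfg rmgg
Hunk 3: at line 1 remove [lrkr,szb,hwqmc] add [qzq] -> 5 lines: mpnd wtvs qzq itdfg rmgg
Hunk 4: at line 1 remove [qzq] add [ubs,lpdk,dcxae] -> 7 lines: mpnd wtvs ubs lpdk dcxae itdfg rmgg

Answer: mpnd
wtvs
ubs
lpdk
dcxae
itdfg
rmgg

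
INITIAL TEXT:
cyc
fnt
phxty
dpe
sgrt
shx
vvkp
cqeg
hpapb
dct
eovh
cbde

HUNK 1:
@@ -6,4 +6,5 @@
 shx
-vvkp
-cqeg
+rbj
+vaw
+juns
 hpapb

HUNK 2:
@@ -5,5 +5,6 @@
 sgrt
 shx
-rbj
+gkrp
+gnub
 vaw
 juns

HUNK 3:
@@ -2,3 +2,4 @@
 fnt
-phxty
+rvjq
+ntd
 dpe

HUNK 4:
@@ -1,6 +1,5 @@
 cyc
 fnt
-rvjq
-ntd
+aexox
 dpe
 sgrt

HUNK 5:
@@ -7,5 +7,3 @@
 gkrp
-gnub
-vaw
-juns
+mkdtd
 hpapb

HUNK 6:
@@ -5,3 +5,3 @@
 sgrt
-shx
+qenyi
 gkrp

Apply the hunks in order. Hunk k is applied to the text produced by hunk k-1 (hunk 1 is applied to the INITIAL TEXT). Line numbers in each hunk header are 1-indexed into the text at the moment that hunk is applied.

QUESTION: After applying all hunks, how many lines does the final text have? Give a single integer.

Hunk 1: at line 6 remove [vvkp,cqeg] add [rbj,vaw,juns] -> 13 lines: cyc fnt phxty dpe sgrt shx rbj vaw juns hpapb dct eovh cbde
Hunk 2: at line 5 remove [rbj] add [gkrp,gnub] -> 14 lines: cyc fnt phxty dpe sgrt shx gkrp gnub vaw juns hpapb dct eovh cbde
Hunk 3: at line 2 remove [phxty] add [rvjq,ntd] -> 15 lines: cyc fnt rvjq ntd dpe sgrt shx gkrp gnub vaw juns hpapb dct eovh cbde
Hunk 4: at line 1 remove [rvjq,ntd] add [aexox] -> 14 lines: cyc fnt aexox dpe sgrt shx gkrp gnub vaw juns hpapb dct eovh cbde
Hunk 5: at line 7 remove [gnub,vaw,juns] add [mkdtd] -> 12 lines: cyc fnt aexox dpe sgrt shx gkrp mkdtd hpapb dct eovh cbde
Hunk 6: at line 5 remove [shx] add [qenyi] -> 12 lines: cyc fnt aexox dpe sgrt qenyi gkrp mkdtd hpapb dct eovh cbde
Final line count: 12

Answer: 12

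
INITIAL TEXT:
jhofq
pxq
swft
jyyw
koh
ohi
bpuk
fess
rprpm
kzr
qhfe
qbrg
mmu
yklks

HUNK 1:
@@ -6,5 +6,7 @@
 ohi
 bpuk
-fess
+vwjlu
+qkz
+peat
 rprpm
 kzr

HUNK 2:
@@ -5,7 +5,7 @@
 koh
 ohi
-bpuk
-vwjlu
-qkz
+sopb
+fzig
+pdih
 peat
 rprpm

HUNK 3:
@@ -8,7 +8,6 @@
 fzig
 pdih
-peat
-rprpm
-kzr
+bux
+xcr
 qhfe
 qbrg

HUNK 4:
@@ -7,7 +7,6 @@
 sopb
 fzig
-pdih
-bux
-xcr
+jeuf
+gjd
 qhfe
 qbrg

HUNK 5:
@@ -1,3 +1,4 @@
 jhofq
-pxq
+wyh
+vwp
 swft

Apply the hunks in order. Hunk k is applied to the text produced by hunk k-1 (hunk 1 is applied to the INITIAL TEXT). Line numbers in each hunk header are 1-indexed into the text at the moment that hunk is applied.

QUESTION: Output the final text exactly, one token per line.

Hunk 1: at line 6 remove [fess] add [vwjlu,qkz,peat] -> 16 lines: jhofq pxq swft jyyw koh ohi bpuk vwjlu qkz peat rprpm kzr qhfe qbrg mmu yklks
Hunk 2: at line 5 remove [bpuk,vwjlu,qkz] add [sopb,fzig,pdih] -> 16 lines: jhofq pxq swft jyyw koh ohi sopb fzig pdih peat rprpm kzr qhfe qbrg mmu yklks
Hunk 3: at line 8 remove [peat,rprpm,kzr] add [bux,xcr] -> 15 lines: jhofq pxq swft jyyw koh ohi sopb fzig pdih bux xcr qhfe qbrg mmu yklks
Hunk 4: at line 7 remove [pdih,bux,xcr] add [jeuf,gjd] -> 14 lines: jhofq pxq swft jyyw koh ohi sopb fzig jeuf gjd qhfe qbrg mmu yklks
Hunk 5: at line 1 remove [pxq] add [wyh,vwp] -> 15 lines: jhofq wyh vwp swft jyyw koh ohi sopb fzig jeuf gjd qhfe qbrg mmu yklks

Answer: jhofq
wyh
vwp
swft
jyyw
koh
ohi
sopb
fzig
jeuf
gjd
qhfe
qbrg
mmu
yklks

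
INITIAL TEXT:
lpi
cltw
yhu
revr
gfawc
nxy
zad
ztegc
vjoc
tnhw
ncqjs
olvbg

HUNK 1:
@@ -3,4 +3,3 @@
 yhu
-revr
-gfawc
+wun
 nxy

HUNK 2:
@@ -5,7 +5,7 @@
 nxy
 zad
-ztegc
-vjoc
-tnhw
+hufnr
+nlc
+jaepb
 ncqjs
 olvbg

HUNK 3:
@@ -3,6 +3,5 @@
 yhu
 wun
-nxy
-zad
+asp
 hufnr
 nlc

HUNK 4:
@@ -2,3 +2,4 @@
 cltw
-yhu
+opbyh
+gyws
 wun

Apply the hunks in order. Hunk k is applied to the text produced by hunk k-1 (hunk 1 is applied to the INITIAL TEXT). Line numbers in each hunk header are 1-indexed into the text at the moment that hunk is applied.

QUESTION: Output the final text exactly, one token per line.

Hunk 1: at line 3 remove [revr,gfawc] add [wun] -> 11 lines: lpi cltw yhu wun nxy zad ztegc vjoc tnhw ncqjs olvbg
Hunk 2: at line 5 remove [ztegc,vjoc,tnhw] add [hufnr,nlc,jaepb] -> 11 lines: lpi cltw yhu wun nxy zad hufnr nlc jaepb ncqjs olvbg
Hunk 3: at line 3 remove [nxy,zad] add [asp] -> 10 lines: lpi cltw yhu wun asp hufnr nlc jaepb ncqjs olvbg
Hunk 4: at line 2 remove [yhu] add [opbyh,gyws] -> 11 lines: lpi cltw opbyh gyws wun asp hufnr nlc jaepb ncqjs olvbg

Answer: lpi
cltw
opbyh
gyws
wun
asp
hufnr
nlc
jaepb
ncqjs
olvbg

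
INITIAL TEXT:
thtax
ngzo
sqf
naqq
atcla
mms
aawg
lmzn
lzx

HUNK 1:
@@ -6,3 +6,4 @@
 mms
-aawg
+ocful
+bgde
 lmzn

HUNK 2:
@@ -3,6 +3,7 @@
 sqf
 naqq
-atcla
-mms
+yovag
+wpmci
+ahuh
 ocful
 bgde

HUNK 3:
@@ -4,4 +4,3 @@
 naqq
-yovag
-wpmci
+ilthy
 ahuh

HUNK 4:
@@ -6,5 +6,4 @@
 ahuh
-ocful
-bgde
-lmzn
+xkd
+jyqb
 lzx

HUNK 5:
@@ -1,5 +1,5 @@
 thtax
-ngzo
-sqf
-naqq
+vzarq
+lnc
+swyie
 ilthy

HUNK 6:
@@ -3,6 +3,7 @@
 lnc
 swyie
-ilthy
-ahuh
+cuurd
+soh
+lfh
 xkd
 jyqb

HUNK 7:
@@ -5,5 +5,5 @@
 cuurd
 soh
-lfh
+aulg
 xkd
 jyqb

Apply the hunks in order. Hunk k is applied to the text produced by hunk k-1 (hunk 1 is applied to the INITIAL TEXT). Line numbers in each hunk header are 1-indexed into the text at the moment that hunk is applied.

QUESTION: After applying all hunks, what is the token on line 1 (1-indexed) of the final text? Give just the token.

Hunk 1: at line 6 remove [aawg] add [ocful,bgde] -> 10 lines: thtax ngzo sqf naqq atcla mms ocful bgde lmzn lzx
Hunk 2: at line 3 remove [atcla,mms] add [yovag,wpmci,ahuh] -> 11 lines: thtax ngzo sqf naqq yovag wpmci ahuh ocful bgde lmzn lzx
Hunk 3: at line 4 remove [yovag,wpmci] add [ilthy] -> 10 lines: thtax ngzo sqf naqq ilthy ahuh ocful bgde lmzn lzx
Hunk 4: at line 6 remove [ocful,bgde,lmzn] add [xkd,jyqb] -> 9 lines: thtax ngzo sqf naqq ilthy ahuh xkd jyqb lzx
Hunk 5: at line 1 remove [ngzo,sqf,naqq] add [vzarq,lnc,swyie] -> 9 lines: thtax vzarq lnc swyie ilthy ahuh xkd jyqb lzx
Hunk 6: at line 3 remove [ilthy,ahuh] add [cuurd,soh,lfh] -> 10 lines: thtax vzarq lnc swyie cuurd soh lfh xkd jyqb lzx
Hunk 7: at line 5 remove [lfh] add [aulg] -> 10 lines: thtax vzarq lnc swyie cuurd soh aulg xkd jyqb lzx
Final line 1: thtax

Answer: thtax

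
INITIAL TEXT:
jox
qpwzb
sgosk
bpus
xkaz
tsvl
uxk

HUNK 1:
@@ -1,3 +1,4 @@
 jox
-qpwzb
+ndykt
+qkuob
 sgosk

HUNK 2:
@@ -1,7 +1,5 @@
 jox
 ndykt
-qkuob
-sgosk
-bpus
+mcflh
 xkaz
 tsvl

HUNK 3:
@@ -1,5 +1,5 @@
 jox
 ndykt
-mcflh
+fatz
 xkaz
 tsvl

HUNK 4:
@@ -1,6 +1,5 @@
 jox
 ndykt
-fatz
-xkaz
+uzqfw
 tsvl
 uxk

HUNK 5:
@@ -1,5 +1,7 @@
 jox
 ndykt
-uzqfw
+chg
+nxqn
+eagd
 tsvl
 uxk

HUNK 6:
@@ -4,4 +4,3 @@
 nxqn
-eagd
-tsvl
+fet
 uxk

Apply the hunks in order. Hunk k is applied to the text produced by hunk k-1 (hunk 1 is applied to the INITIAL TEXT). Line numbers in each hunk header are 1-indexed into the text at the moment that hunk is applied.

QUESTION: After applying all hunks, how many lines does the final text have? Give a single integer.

Hunk 1: at line 1 remove [qpwzb] add [ndykt,qkuob] -> 8 lines: jox ndykt qkuob sgosk bpus xkaz tsvl uxk
Hunk 2: at line 1 remove [qkuob,sgosk,bpus] add [mcflh] -> 6 lines: jox ndykt mcflh xkaz tsvl uxk
Hunk 3: at line 1 remove [mcflh] add [fatz] -> 6 lines: jox ndykt fatz xkaz tsvl uxk
Hunk 4: at line 1 remove [fatz,xkaz] add [uzqfw] -> 5 lines: jox ndykt uzqfw tsvl uxk
Hunk 5: at line 1 remove [uzqfw] add [chg,nxqn,eagd] -> 7 lines: jox ndykt chg nxqn eagd tsvl uxk
Hunk 6: at line 4 remove [eagd,tsvl] add [fet] -> 6 lines: jox ndykt chg nxqn fet uxk
Final line count: 6

Answer: 6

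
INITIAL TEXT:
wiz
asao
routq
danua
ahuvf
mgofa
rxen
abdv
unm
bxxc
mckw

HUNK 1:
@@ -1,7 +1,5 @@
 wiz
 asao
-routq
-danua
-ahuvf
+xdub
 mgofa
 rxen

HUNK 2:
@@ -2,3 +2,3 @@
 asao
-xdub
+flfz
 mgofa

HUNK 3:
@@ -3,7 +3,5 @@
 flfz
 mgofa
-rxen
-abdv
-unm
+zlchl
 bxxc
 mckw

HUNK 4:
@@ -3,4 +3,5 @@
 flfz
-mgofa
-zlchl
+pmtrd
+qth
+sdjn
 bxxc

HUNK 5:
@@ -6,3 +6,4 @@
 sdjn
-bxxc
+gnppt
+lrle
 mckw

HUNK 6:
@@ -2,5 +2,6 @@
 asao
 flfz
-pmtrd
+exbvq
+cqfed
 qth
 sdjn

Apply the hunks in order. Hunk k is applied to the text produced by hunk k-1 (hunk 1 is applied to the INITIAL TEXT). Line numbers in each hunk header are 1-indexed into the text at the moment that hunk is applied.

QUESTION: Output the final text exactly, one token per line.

Answer: wiz
asao
flfz
exbvq
cqfed
qth
sdjn
gnppt
lrle
mckw

Derivation:
Hunk 1: at line 1 remove [routq,danua,ahuvf] add [xdub] -> 9 lines: wiz asao xdub mgofa rxen abdv unm bxxc mckw
Hunk 2: at line 2 remove [xdub] add [flfz] -> 9 lines: wiz asao flfz mgofa rxen abdv unm bxxc mckw
Hunk 3: at line 3 remove [rxen,abdv,unm] add [zlchl] -> 7 lines: wiz asao flfz mgofa zlchl bxxc mckw
Hunk 4: at line 3 remove [mgofa,zlchl] add [pmtrd,qth,sdjn] -> 8 lines: wiz asao flfz pmtrd qth sdjn bxxc mckw
Hunk 5: at line 6 remove [bxxc] add [gnppt,lrle] -> 9 lines: wiz asao flfz pmtrd qth sdjn gnppt lrle mckw
Hunk 6: at line 2 remove [pmtrd] add [exbvq,cqfed] -> 10 lines: wiz asao flfz exbvq cqfed qth sdjn gnppt lrle mckw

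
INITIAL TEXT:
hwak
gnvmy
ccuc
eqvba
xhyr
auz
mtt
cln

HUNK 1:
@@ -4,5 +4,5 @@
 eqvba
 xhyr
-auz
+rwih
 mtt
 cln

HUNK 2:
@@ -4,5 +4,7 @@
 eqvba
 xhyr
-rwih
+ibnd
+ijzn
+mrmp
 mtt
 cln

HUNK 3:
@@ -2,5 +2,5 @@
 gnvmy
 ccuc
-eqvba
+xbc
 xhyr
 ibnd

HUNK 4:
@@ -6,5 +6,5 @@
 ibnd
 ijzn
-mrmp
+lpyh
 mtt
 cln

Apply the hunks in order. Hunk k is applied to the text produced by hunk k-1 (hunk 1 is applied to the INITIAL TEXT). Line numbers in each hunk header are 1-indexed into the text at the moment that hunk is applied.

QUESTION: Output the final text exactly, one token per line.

Answer: hwak
gnvmy
ccuc
xbc
xhyr
ibnd
ijzn
lpyh
mtt
cln

Derivation:
Hunk 1: at line 4 remove [auz] add [rwih] -> 8 lines: hwak gnvmy ccuc eqvba xhyr rwih mtt cln
Hunk 2: at line 4 remove [rwih] add [ibnd,ijzn,mrmp] -> 10 lines: hwak gnvmy ccuc eqvba xhyr ibnd ijzn mrmp mtt cln
Hunk 3: at line 2 remove [eqvba] add [xbc] -> 10 lines: hwak gnvmy ccuc xbc xhyr ibnd ijzn mrmp mtt cln
Hunk 4: at line 6 remove [mrmp] add [lpyh] -> 10 lines: hwak gnvmy ccuc xbc xhyr ibnd ijzn lpyh mtt cln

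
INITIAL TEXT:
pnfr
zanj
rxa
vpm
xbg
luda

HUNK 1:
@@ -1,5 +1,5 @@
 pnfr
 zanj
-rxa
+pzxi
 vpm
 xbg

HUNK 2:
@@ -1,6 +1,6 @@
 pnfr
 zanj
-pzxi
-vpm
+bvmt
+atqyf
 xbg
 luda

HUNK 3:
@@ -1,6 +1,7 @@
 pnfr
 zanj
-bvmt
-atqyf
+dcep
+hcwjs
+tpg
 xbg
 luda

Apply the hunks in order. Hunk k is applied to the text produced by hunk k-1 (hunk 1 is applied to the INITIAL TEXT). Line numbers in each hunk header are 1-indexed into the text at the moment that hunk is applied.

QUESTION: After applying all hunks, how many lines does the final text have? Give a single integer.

Answer: 7

Derivation:
Hunk 1: at line 1 remove [rxa] add [pzxi] -> 6 lines: pnfr zanj pzxi vpm xbg luda
Hunk 2: at line 1 remove [pzxi,vpm] add [bvmt,atqyf] -> 6 lines: pnfr zanj bvmt atqyf xbg luda
Hunk 3: at line 1 remove [bvmt,atqyf] add [dcep,hcwjs,tpg] -> 7 lines: pnfr zanj dcep hcwjs tpg xbg luda
Final line count: 7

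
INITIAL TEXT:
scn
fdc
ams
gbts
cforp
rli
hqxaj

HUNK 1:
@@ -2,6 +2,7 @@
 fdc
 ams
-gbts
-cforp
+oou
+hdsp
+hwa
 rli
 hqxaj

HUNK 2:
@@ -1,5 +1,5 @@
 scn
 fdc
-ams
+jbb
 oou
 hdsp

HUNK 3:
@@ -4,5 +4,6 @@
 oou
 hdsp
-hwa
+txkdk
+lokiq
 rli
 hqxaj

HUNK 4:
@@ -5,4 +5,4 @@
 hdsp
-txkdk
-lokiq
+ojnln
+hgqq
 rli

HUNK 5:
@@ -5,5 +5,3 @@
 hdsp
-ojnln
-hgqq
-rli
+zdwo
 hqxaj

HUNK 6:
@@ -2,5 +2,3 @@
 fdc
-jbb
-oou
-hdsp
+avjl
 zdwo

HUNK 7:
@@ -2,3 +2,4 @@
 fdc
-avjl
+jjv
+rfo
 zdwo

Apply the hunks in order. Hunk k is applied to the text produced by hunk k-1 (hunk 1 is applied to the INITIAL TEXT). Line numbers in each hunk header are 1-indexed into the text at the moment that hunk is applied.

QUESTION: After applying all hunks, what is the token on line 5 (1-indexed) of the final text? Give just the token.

Answer: zdwo

Derivation:
Hunk 1: at line 2 remove [gbts,cforp] add [oou,hdsp,hwa] -> 8 lines: scn fdc ams oou hdsp hwa rli hqxaj
Hunk 2: at line 1 remove [ams] add [jbb] -> 8 lines: scn fdc jbb oou hdsp hwa rli hqxaj
Hunk 3: at line 4 remove [hwa] add [txkdk,lokiq] -> 9 lines: scn fdc jbb oou hdsp txkdk lokiq rli hqxaj
Hunk 4: at line 5 remove [txkdk,lokiq] add [ojnln,hgqq] -> 9 lines: scn fdc jbb oou hdsp ojnln hgqq rli hqxaj
Hunk 5: at line 5 remove [ojnln,hgqq,rli] add [zdwo] -> 7 lines: scn fdc jbb oou hdsp zdwo hqxaj
Hunk 6: at line 2 remove [jbb,oou,hdsp] add [avjl] -> 5 lines: scn fdc avjl zdwo hqxaj
Hunk 7: at line 2 remove [avjl] add [jjv,rfo] -> 6 lines: scn fdc jjv rfo zdwo hqxaj
Final line 5: zdwo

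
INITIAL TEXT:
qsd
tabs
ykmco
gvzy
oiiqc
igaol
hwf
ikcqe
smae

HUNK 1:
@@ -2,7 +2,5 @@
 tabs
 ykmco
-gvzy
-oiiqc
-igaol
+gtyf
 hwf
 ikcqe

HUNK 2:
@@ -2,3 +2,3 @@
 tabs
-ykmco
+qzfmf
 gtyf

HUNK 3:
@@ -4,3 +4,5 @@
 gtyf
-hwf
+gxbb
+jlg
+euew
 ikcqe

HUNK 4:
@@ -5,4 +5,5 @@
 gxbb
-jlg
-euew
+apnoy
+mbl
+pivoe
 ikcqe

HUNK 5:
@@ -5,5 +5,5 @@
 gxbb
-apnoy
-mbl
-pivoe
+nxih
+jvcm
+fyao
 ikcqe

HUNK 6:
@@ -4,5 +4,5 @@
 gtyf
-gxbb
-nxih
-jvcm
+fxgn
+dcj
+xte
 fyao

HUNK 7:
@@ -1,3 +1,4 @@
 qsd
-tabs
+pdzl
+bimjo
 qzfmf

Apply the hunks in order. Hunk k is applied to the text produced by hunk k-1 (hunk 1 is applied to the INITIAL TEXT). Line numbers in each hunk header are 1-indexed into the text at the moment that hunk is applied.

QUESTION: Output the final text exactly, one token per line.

Answer: qsd
pdzl
bimjo
qzfmf
gtyf
fxgn
dcj
xte
fyao
ikcqe
smae

Derivation:
Hunk 1: at line 2 remove [gvzy,oiiqc,igaol] add [gtyf] -> 7 lines: qsd tabs ykmco gtyf hwf ikcqe smae
Hunk 2: at line 2 remove [ykmco] add [qzfmf] -> 7 lines: qsd tabs qzfmf gtyf hwf ikcqe smae
Hunk 3: at line 4 remove [hwf] add [gxbb,jlg,euew] -> 9 lines: qsd tabs qzfmf gtyf gxbb jlg euew ikcqe smae
Hunk 4: at line 5 remove [jlg,euew] add [apnoy,mbl,pivoe] -> 10 lines: qsd tabs qzfmf gtyf gxbb apnoy mbl pivoe ikcqe smae
Hunk 5: at line 5 remove [apnoy,mbl,pivoe] add [nxih,jvcm,fyao] -> 10 lines: qsd tabs qzfmf gtyf gxbb nxih jvcm fyao ikcqe smae
Hunk 6: at line 4 remove [gxbb,nxih,jvcm] add [fxgn,dcj,xte] -> 10 lines: qsd tabs qzfmf gtyf fxgn dcj xte fyao ikcqe smae
Hunk 7: at line 1 remove [tabs] add [pdzl,bimjo] -> 11 lines: qsd pdzl bimjo qzfmf gtyf fxgn dcj xte fyao ikcqe smae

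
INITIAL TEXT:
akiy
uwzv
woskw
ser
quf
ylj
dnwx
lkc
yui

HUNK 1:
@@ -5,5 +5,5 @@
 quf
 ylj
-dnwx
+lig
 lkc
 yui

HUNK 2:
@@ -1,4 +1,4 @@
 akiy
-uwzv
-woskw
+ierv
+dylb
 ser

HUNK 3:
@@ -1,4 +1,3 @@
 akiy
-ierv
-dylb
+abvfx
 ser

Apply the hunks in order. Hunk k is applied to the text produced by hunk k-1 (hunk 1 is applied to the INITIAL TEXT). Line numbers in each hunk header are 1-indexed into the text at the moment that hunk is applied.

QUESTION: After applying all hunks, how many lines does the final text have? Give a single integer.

Hunk 1: at line 5 remove [dnwx] add [lig] -> 9 lines: akiy uwzv woskw ser quf ylj lig lkc yui
Hunk 2: at line 1 remove [uwzv,woskw] add [ierv,dylb] -> 9 lines: akiy ierv dylb ser quf ylj lig lkc yui
Hunk 3: at line 1 remove [ierv,dylb] add [abvfx] -> 8 lines: akiy abvfx ser quf ylj lig lkc yui
Final line count: 8

Answer: 8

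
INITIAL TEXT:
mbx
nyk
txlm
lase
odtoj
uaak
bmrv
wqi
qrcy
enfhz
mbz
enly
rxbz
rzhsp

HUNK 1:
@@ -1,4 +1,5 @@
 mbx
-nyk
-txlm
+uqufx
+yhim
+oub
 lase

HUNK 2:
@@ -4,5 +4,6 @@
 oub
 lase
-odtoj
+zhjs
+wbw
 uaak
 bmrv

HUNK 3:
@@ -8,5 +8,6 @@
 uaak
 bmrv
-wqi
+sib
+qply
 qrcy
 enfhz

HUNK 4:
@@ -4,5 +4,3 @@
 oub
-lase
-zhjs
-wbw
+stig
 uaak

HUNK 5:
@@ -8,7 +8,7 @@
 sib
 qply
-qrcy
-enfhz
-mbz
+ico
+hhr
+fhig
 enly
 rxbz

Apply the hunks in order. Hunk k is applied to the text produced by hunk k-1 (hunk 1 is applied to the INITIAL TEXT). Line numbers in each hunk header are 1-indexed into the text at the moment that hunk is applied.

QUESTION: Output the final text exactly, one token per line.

Hunk 1: at line 1 remove [nyk,txlm] add [uqufx,yhim,oub] -> 15 lines: mbx uqufx yhim oub lase odtoj uaak bmrv wqi qrcy enfhz mbz enly rxbz rzhsp
Hunk 2: at line 4 remove [odtoj] add [zhjs,wbw] -> 16 lines: mbx uqufx yhim oub lase zhjs wbw uaak bmrv wqi qrcy enfhz mbz enly rxbz rzhsp
Hunk 3: at line 8 remove [wqi] add [sib,qply] -> 17 lines: mbx uqufx yhim oub lase zhjs wbw uaak bmrv sib qply qrcy enfhz mbz enly rxbz rzhsp
Hunk 4: at line 4 remove [lase,zhjs,wbw] add [stig] -> 15 lines: mbx uqufx yhim oub stig uaak bmrv sib qply qrcy enfhz mbz enly rxbz rzhsp
Hunk 5: at line 8 remove [qrcy,enfhz,mbz] add [ico,hhr,fhig] -> 15 lines: mbx uqufx yhim oub stig uaak bmrv sib qply ico hhr fhig enly rxbz rzhsp

Answer: mbx
uqufx
yhim
oub
stig
uaak
bmrv
sib
qply
ico
hhr
fhig
enly
rxbz
rzhsp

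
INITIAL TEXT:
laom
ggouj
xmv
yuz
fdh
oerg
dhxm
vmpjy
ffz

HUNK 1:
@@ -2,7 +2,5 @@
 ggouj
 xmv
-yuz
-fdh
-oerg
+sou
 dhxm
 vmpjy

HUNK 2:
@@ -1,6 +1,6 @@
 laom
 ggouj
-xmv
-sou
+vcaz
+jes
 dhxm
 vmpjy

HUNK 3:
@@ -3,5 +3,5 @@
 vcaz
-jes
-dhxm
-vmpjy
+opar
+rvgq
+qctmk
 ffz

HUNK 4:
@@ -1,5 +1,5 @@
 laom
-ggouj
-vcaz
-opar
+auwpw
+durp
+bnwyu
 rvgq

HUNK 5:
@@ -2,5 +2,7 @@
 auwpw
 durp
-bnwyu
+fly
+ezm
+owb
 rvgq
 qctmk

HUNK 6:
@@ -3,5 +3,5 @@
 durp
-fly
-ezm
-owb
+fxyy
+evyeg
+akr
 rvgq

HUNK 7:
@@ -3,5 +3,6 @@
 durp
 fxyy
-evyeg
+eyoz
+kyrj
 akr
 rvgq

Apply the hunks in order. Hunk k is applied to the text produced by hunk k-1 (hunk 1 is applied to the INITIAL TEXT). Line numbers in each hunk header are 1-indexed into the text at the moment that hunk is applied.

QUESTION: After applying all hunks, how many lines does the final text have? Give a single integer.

Answer: 10

Derivation:
Hunk 1: at line 2 remove [yuz,fdh,oerg] add [sou] -> 7 lines: laom ggouj xmv sou dhxm vmpjy ffz
Hunk 2: at line 1 remove [xmv,sou] add [vcaz,jes] -> 7 lines: laom ggouj vcaz jes dhxm vmpjy ffz
Hunk 3: at line 3 remove [jes,dhxm,vmpjy] add [opar,rvgq,qctmk] -> 7 lines: laom ggouj vcaz opar rvgq qctmk ffz
Hunk 4: at line 1 remove [ggouj,vcaz,opar] add [auwpw,durp,bnwyu] -> 7 lines: laom auwpw durp bnwyu rvgq qctmk ffz
Hunk 5: at line 2 remove [bnwyu] add [fly,ezm,owb] -> 9 lines: laom auwpw durp fly ezm owb rvgq qctmk ffz
Hunk 6: at line 3 remove [fly,ezm,owb] add [fxyy,evyeg,akr] -> 9 lines: laom auwpw durp fxyy evyeg akr rvgq qctmk ffz
Hunk 7: at line 3 remove [evyeg] add [eyoz,kyrj] -> 10 lines: laom auwpw durp fxyy eyoz kyrj akr rvgq qctmk ffz
Final line count: 10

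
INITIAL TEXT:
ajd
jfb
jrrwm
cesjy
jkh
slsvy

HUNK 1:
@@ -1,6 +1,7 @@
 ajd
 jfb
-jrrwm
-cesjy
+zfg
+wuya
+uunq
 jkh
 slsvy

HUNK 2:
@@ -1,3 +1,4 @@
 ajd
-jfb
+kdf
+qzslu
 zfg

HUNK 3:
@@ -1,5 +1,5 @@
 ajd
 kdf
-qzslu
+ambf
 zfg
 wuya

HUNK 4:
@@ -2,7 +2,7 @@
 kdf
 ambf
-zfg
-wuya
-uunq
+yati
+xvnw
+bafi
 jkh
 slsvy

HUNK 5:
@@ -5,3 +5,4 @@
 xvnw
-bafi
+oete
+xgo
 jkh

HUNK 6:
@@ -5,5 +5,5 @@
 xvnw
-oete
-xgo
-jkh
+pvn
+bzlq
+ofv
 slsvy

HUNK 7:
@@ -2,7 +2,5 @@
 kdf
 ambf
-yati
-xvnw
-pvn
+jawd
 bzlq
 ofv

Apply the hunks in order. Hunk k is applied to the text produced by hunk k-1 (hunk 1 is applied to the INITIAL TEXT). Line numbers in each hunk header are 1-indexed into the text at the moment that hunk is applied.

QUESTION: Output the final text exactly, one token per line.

Hunk 1: at line 1 remove [jrrwm,cesjy] add [zfg,wuya,uunq] -> 7 lines: ajd jfb zfg wuya uunq jkh slsvy
Hunk 2: at line 1 remove [jfb] add [kdf,qzslu] -> 8 lines: ajd kdf qzslu zfg wuya uunq jkh slsvy
Hunk 3: at line 1 remove [qzslu] add [ambf] -> 8 lines: ajd kdf ambf zfg wuya uunq jkh slsvy
Hunk 4: at line 2 remove [zfg,wuya,uunq] add [yati,xvnw,bafi] -> 8 lines: ajd kdf ambf yati xvnw bafi jkh slsvy
Hunk 5: at line 5 remove [bafi] add [oete,xgo] -> 9 lines: ajd kdf ambf yati xvnw oete xgo jkh slsvy
Hunk 6: at line 5 remove [oete,xgo,jkh] add [pvn,bzlq,ofv] -> 9 lines: ajd kdf ambf yati xvnw pvn bzlq ofv slsvy
Hunk 7: at line 2 remove [yati,xvnw,pvn] add [jawd] -> 7 lines: ajd kdf ambf jawd bzlq ofv slsvy

Answer: ajd
kdf
ambf
jawd
bzlq
ofv
slsvy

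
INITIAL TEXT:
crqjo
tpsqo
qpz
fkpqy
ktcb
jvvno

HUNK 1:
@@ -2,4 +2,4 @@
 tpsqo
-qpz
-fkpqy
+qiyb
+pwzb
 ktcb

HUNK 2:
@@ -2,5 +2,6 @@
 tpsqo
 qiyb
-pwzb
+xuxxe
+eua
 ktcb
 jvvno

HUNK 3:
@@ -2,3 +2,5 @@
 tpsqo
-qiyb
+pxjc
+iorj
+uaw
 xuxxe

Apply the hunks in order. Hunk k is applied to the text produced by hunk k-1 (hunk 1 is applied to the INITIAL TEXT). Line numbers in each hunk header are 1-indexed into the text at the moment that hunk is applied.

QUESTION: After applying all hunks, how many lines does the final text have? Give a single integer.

Hunk 1: at line 2 remove [qpz,fkpqy] add [qiyb,pwzb] -> 6 lines: crqjo tpsqo qiyb pwzb ktcb jvvno
Hunk 2: at line 2 remove [pwzb] add [xuxxe,eua] -> 7 lines: crqjo tpsqo qiyb xuxxe eua ktcb jvvno
Hunk 3: at line 2 remove [qiyb] add [pxjc,iorj,uaw] -> 9 lines: crqjo tpsqo pxjc iorj uaw xuxxe eua ktcb jvvno
Final line count: 9

Answer: 9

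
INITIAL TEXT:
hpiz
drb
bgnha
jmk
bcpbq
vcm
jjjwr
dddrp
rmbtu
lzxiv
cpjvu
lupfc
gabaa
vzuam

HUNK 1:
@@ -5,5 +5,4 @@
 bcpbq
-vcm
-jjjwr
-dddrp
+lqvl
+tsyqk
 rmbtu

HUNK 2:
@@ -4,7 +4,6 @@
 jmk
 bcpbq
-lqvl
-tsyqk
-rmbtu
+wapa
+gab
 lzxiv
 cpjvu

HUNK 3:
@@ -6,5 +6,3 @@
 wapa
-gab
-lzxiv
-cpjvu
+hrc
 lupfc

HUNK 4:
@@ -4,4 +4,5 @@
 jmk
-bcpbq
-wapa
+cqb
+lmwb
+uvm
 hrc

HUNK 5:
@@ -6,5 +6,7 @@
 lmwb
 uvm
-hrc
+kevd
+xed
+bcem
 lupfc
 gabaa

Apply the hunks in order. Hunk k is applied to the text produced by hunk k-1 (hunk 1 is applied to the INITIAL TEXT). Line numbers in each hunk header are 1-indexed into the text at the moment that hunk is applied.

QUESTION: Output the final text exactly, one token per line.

Hunk 1: at line 5 remove [vcm,jjjwr,dddrp] add [lqvl,tsyqk] -> 13 lines: hpiz drb bgnha jmk bcpbq lqvl tsyqk rmbtu lzxiv cpjvu lupfc gabaa vzuam
Hunk 2: at line 4 remove [lqvl,tsyqk,rmbtu] add [wapa,gab] -> 12 lines: hpiz drb bgnha jmk bcpbq wapa gab lzxiv cpjvu lupfc gabaa vzuam
Hunk 3: at line 6 remove [gab,lzxiv,cpjvu] add [hrc] -> 10 lines: hpiz drb bgnha jmk bcpbq wapa hrc lupfc gabaa vzuam
Hunk 4: at line 4 remove [bcpbq,wapa] add [cqb,lmwb,uvm] -> 11 lines: hpiz drb bgnha jmk cqb lmwb uvm hrc lupfc gabaa vzuam
Hunk 5: at line 6 remove [hrc] add [kevd,xed,bcem] -> 13 lines: hpiz drb bgnha jmk cqb lmwb uvm kevd xed bcem lupfc gabaa vzuam

Answer: hpiz
drb
bgnha
jmk
cqb
lmwb
uvm
kevd
xed
bcem
lupfc
gabaa
vzuam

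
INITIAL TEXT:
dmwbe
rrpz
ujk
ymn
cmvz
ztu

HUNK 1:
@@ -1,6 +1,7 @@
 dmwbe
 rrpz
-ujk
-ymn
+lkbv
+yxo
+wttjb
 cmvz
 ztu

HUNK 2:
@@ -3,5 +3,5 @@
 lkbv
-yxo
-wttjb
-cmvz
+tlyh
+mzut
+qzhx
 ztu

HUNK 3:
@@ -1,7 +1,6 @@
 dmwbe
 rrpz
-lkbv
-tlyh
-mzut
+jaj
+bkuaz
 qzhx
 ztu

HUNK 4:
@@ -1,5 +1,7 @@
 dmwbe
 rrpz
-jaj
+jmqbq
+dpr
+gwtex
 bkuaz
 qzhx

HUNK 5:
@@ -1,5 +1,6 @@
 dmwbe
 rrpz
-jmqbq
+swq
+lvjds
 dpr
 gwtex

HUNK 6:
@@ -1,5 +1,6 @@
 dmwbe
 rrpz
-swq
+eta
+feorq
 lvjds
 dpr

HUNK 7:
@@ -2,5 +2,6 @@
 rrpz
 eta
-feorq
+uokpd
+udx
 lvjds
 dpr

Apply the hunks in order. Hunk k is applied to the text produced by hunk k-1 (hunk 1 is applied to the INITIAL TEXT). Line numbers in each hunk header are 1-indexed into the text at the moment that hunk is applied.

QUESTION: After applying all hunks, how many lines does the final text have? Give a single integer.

Hunk 1: at line 1 remove [ujk,ymn] add [lkbv,yxo,wttjb] -> 7 lines: dmwbe rrpz lkbv yxo wttjb cmvz ztu
Hunk 2: at line 3 remove [yxo,wttjb,cmvz] add [tlyh,mzut,qzhx] -> 7 lines: dmwbe rrpz lkbv tlyh mzut qzhx ztu
Hunk 3: at line 1 remove [lkbv,tlyh,mzut] add [jaj,bkuaz] -> 6 lines: dmwbe rrpz jaj bkuaz qzhx ztu
Hunk 4: at line 1 remove [jaj] add [jmqbq,dpr,gwtex] -> 8 lines: dmwbe rrpz jmqbq dpr gwtex bkuaz qzhx ztu
Hunk 5: at line 1 remove [jmqbq] add [swq,lvjds] -> 9 lines: dmwbe rrpz swq lvjds dpr gwtex bkuaz qzhx ztu
Hunk 6: at line 1 remove [swq] add [eta,feorq] -> 10 lines: dmwbe rrpz eta feorq lvjds dpr gwtex bkuaz qzhx ztu
Hunk 7: at line 2 remove [feorq] add [uokpd,udx] -> 11 lines: dmwbe rrpz eta uokpd udx lvjds dpr gwtex bkuaz qzhx ztu
Final line count: 11

Answer: 11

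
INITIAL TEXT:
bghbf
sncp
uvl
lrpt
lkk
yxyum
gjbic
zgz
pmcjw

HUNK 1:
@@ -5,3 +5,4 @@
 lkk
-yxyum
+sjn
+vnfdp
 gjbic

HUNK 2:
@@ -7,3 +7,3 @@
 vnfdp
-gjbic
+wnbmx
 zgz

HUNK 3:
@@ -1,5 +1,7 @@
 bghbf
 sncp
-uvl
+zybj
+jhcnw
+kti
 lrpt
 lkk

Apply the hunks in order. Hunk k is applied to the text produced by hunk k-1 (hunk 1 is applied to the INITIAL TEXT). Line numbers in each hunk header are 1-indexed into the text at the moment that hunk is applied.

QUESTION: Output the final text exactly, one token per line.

Hunk 1: at line 5 remove [yxyum] add [sjn,vnfdp] -> 10 lines: bghbf sncp uvl lrpt lkk sjn vnfdp gjbic zgz pmcjw
Hunk 2: at line 7 remove [gjbic] add [wnbmx] -> 10 lines: bghbf sncp uvl lrpt lkk sjn vnfdp wnbmx zgz pmcjw
Hunk 3: at line 1 remove [uvl] add [zybj,jhcnw,kti] -> 12 lines: bghbf sncp zybj jhcnw kti lrpt lkk sjn vnfdp wnbmx zgz pmcjw

Answer: bghbf
sncp
zybj
jhcnw
kti
lrpt
lkk
sjn
vnfdp
wnbmx
zgz
pmcjw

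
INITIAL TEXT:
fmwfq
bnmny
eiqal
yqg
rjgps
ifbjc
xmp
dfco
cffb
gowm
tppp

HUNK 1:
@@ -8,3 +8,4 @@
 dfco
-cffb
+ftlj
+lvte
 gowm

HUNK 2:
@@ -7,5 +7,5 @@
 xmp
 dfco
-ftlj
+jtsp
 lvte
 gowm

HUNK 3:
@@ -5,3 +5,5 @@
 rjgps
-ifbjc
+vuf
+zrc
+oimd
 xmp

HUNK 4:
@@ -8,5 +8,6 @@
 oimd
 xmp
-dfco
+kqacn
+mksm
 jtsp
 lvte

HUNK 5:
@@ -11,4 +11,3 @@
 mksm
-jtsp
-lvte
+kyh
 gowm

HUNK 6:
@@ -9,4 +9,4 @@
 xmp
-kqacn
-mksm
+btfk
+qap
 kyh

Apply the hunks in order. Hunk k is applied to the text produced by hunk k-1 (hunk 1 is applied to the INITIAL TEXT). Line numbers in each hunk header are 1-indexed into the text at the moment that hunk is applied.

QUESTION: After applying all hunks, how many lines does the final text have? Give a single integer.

Hunk 1: at line 8 remove [cffb] add [ftlj,lvte] -> 12 lines: fmwfq bnmny eiqal yqg rjgps ifbjc xmp dfco ftlj lvte gowm tppp
Hunk 2: at line 7 remove [ftlj] add [jtsp] -> 12 lines: fmwfq bnmny eiqal yqg rjgps ifbjc xmp dfco jtsp lvte gowm tppp
Hunk 3: at line 5 remove [ifbjc] add [vuf,zrc,oimd] -> 14 lines: fmwfq bnmny eiqal yqg rjgps vuf zrc oimd xmp dfco jtsp lvte gowm tppp
Hunk 4: at line 8 remove [dfco] add [kqacn,mksm] -> 15 lines: fmwfq bnmny eiqal yqg rjgps vuf zrc oimd xmp kqacn mksm jtsp lvte gowm tppp
Hunk 5: at line 11 remove [jtsp,lvte] add [kyh] -> 14 lines: fmwfq bnmny eiqal yqg rjgps vuf zrc oimd xmp kqacn mksm kyh gowm tppp
Hunk 6: at line 9 remove [kqacn,mksm] add [btfk,qap] -> 14 lines: fmwfq bnmny eiqal yqg rjgps vuf zrc oimd xmp btfk qap kyh gowm tppp
Final line count: 14

Answer: 14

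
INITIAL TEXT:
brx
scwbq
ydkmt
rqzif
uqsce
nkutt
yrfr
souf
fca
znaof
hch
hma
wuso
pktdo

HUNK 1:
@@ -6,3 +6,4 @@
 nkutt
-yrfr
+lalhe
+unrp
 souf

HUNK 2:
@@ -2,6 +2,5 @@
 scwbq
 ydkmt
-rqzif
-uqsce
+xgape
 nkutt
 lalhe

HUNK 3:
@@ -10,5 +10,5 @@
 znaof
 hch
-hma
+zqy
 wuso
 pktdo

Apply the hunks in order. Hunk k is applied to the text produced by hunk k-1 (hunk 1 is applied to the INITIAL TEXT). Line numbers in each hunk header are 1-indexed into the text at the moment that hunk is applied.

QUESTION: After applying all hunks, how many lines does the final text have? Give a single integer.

Hunk 1: at line 6 remove [yrfr] add [lalhe,unrp] -> 15 lines: brx scwbq ydkmt rqzif uqsce nkutt lalhe unrp souf fca znaof hch hma wuso pktdo
Hunk 2: at line 2 remove [rqzif,uqsce] add [xgape] -> 14 lines: brx scwbq ydkmt xgape nkutt lalhe unrp souf fca znaof hch hma wuso pktdo
Hunk 3: at line 10 remove [hma] add [zqy] -> 14 lines: brx scwbq ydkmt xgape nkutt lalhe unrp souf fca znaof hch zqy wuso pktdo
Final line count: 14

Answer: 14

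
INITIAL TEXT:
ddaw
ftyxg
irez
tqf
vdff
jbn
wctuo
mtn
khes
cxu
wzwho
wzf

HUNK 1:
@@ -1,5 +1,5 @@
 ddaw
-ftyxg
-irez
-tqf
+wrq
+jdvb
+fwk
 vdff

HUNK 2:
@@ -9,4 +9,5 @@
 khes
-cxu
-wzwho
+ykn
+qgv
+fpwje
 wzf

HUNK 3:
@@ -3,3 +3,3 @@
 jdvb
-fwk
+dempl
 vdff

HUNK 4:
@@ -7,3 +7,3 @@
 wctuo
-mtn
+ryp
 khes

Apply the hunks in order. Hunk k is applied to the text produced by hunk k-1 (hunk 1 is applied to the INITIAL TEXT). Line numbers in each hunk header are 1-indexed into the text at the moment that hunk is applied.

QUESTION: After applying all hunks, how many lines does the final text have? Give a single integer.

Answer: 13

Derivation:
Hunk 1: at line 1 remove [ftyxg,irez,tqf] add [wrq,jdvb,fwk] -> 12 lines: ddaw wrq jdvb fwk vdff jbn wctuo mtn khes cxu wzwho wzf
Hunk 2: at line 9 remove [cxu,wzwho] add [ykn,qgv,fpwje] -> 13 lines: ddaw wrq jdvb fwk vdff jbn wctuo mtn khes ykn qgv fpwje wzf
Hunk 3: at line 3 remove [fwk] add [dempl] -> 13 lines: ddaw wrq jdvb dempl vdff jbn wctuo mtn khes ykn qgv fpwje wzf
Hunk 4: at line 7 remove [mtn] add [ryp] -> 13 lines: ddaw wrq jdvb dempl vdff jbn wctuo ryp khes ykn qgv fpwje wzf
Final line count: 13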